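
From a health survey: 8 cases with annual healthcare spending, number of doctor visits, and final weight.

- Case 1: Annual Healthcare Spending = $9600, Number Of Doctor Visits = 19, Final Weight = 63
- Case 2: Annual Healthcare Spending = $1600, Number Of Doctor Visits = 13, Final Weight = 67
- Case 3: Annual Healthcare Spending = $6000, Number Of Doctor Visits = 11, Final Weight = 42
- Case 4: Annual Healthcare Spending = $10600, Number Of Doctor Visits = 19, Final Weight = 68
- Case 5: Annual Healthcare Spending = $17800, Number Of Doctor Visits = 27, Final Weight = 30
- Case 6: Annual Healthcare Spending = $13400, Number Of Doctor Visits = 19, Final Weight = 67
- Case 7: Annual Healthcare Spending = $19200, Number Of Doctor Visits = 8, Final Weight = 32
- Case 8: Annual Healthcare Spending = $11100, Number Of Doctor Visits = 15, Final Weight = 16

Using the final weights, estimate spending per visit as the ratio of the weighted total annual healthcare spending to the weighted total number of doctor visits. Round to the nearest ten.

Σ wᵢ·y = 9600×63 + 1600×67 + 6000×42 + 10600×68 + 17800×30 + 13400×67 + 19200×32 + 11100×16
  = 604800 + 107200 + 252000 + 720800 + 534000 + 897800 + 614400 + 177600 = 3908600
Σ wᵢ·x = 19×63 + 13×67 + 11×42 + 19×68 + 27×30 + 19×67 + 8×32 + 15×16
  = 1197 + 871 + 462 + 1292 + 810 + 1273 + 256 + 240 = 6401
Ratio = 3908600 / 6401 = 610.62334

610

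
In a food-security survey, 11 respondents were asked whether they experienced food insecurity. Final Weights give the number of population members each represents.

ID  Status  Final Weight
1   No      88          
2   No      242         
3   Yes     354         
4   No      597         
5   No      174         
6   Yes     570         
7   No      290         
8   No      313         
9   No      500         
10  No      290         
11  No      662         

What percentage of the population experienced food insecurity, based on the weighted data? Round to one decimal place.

22.6

Sum of weights for 'Yes' = 354 + 570 = 924
Total weight = 88 + 242 + 354 + 597 + 174 + 570 + 290 + 313 + 500 + 290 + 662 = 4080
Weighted proportion = 924 / 4080 = 0.22647059 → 22.647059%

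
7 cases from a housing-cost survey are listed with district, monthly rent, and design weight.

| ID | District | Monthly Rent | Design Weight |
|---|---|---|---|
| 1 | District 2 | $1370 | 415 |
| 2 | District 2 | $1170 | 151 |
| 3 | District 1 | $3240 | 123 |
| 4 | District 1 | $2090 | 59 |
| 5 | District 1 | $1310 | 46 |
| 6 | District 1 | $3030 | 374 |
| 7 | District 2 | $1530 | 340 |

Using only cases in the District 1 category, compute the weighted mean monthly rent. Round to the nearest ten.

District 1 rows: 3, 4, 5, 6
Weighted sum = 1715310
Sum of weights = 123 + 59 + 46 + 374 = 602
Weighted mean = 1715310 / 602 = 2849.3522

2850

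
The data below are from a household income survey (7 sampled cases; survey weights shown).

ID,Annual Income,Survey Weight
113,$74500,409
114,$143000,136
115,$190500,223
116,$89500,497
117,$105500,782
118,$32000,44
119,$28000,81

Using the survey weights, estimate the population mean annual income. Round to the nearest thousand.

103000

Weighted sum = 74500×409 + 143000×136 + 190500×223 + 89500×497 + 105500×782 + 32000×44 + 28000×81
  = 30470500 + 19448000 + 42481500 + 44481500 + 82501000 + 1408000 + 2268000 = 223058500
Sum of weights = 409 + 136 + 223 + 497 + 782 + 44 + 81 = 2172
Weighted mean = 223058500 / 2172 = 102697.28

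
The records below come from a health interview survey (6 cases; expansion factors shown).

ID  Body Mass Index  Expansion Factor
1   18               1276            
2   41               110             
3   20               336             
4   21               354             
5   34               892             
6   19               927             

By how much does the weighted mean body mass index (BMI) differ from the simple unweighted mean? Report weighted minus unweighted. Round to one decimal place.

-2.5

Unweighted sum = 18 + 41 + 20 + 21 + 34 + 19 = 153
Unweighted mean = 153 / 6 = 25.5
Weighted sum = 18×1276 + 41×110 + 20×336 + 21×354 + 34×892 + 19×927
  = 89573
Sum of weights = 3895
Weighted mean = 89573 / 3895 = 22.996919
Difference (weighted minus unweighted) = -2.5030809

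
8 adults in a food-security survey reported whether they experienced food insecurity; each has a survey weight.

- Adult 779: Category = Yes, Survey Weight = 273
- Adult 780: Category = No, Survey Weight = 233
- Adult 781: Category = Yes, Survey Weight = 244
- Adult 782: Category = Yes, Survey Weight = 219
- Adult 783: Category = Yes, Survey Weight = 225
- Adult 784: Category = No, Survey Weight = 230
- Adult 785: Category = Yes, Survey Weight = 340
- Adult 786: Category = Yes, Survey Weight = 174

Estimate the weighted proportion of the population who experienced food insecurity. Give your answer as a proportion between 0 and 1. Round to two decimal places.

Sum of weights for 'Yes' = 273 + 244 + 219 + 225 + 340 + 174 = 1475
Total weight = 273 + 233 + 244 + 219 + 225 + 230 + 340 + 174 = 1938
Weighted proportion = 1475 / 1938 = 0.76109391

0.76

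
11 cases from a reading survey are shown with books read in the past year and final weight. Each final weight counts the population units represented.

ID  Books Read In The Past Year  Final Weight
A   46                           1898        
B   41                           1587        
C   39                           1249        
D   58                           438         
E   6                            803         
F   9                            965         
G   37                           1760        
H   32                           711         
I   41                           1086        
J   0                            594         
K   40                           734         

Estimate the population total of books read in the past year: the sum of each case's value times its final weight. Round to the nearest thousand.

Weighted total = 46×1898 + 41×1587 + 39×1249 + 58×438 + 6×803 + 9×965 + 37×1760 + 32×711 + 41×1086 + 0×594 + 40×734
  = 87308 + 65067 + 48711 + 25404 + 4818 + 8685 + 65120 + 22752 + 44526 + 0 + 29360 = 401751

402000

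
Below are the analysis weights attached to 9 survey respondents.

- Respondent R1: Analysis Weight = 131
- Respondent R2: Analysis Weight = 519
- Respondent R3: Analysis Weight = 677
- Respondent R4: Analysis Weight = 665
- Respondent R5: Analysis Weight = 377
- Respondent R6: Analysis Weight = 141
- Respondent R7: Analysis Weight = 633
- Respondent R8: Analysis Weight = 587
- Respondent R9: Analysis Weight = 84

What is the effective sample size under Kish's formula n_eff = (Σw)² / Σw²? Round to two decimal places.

Σ wᵢ = 131 + 519 + 677 + 665 + 377 + 141 + 633 + 587 + 84 = 3814
Σ wᵢ² = 17161 + 269361 + 458329 + 442225 + 142129 + 19881 + 400689 + 344569 + 7056 = 2101400
n_eff = 3814² / 2101400 = 14546596 / 2101400 = 6.9223356

6.92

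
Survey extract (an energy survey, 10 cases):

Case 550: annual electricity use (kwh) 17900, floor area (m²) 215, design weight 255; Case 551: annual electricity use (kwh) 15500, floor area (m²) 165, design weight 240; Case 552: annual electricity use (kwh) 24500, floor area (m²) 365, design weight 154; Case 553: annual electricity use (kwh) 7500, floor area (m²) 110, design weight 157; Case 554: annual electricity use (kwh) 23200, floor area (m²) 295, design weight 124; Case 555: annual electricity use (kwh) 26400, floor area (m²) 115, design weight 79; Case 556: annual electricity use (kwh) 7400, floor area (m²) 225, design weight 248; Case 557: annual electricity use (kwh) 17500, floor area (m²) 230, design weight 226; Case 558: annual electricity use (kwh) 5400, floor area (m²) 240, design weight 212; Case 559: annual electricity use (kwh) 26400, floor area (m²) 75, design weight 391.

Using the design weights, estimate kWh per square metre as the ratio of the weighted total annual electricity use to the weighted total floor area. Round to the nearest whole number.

Σ wᵢ·y = 17900×255 + 15500×240 + 24500×154 + 7500×157 + 23200×124 + 26400×79 + 7400×248 + 17500×226 + 5400×212 + 26400×391
  = 4564500 + 3720000 + 3773000 + 1177500 + 2876800 + 2085600 + 1835200 + 3955000 + 1144800 + 10322400 = 35454800
Σ wᵢ·x = 215×255 + 165×240 + 365×154 + 110×157 + 295×124 + 115×79 + 225×248 + 230×226 + 240×212 + 75×391
  = 54825 + 39600 + 56210 + 17270 + 36580 + 9085 + 55800 + 51980 + 50880 + 29325 = 401555
Ratio = 35454800 / 401555 = 88.293758

88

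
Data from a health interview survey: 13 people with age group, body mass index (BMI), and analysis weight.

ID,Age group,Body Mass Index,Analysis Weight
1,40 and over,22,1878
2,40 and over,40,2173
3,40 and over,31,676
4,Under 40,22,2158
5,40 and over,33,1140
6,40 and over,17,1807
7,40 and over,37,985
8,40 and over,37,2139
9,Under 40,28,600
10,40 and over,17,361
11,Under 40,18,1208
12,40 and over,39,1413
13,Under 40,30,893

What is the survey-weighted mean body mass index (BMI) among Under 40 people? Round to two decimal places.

23.22

Under 40 rows: 4, 9, 11, 13
Weighted sum = 22×2158 + 28×600 + 18×1208 + 30×893
  = 112810
Sum of weights = 2158 + 600 + 1208 + 893 = 4859
Weighted mean = 112810 / 4859 = 23.216711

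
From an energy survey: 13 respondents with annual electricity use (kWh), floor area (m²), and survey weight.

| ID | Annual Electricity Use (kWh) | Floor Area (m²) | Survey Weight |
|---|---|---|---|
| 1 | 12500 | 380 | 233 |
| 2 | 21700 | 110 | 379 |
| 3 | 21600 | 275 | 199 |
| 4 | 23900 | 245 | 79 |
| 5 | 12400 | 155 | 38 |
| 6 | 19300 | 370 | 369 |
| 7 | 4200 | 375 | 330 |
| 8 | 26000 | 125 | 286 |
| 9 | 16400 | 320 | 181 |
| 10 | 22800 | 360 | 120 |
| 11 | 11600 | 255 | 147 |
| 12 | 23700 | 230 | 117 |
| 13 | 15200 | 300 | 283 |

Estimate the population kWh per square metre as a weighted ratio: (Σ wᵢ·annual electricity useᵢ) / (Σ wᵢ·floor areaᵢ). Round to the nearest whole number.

Σ wᵢ·y = 48222300
Σ wᵢ·x = 756645
Ratio = 48222300 / 756645 = 63.731737

64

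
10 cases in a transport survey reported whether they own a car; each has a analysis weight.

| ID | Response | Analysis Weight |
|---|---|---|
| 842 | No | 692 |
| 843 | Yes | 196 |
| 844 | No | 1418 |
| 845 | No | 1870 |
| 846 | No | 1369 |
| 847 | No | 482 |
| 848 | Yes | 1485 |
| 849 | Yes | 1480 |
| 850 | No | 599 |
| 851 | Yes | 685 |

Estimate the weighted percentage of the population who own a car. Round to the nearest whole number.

37

Sum of weights for 'Yes' = 196 + 1485 + 1480 + 685 = 3846
Total weight = 692 + 196 + 1418 + 1870 + 1369 + 482 + 1485 + 1480 + 599 + 685 = 10276
Weighted proportion = 3846 / 10276 = 0.37427014 → 37.427014%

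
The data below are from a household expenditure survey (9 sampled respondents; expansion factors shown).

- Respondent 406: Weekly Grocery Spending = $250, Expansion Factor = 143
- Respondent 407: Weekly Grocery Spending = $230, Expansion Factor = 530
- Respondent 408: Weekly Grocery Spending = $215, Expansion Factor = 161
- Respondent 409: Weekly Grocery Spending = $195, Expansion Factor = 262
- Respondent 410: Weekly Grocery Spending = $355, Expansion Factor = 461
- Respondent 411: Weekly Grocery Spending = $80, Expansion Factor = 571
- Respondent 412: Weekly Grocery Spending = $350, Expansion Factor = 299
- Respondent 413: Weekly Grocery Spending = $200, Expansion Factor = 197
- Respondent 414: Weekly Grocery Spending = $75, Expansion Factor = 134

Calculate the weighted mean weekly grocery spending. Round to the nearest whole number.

Weighted sum = 250×143 + 230×530 + 215×161 + 195×262 + 355×461 + 80×571 + 350×299 + 200×197 + 75×134
  = 35750 + 121900 + 34615 + 51090 + 163655 + 45680 + 104650 + 39400 + 10050 = 606790
Sum of weights = 143 + 530 + 161 + 262 + 461 + 571 + 299 + 197 + 134 = 2758
Weighted mean = 606790 / 2758 = 220.01088

220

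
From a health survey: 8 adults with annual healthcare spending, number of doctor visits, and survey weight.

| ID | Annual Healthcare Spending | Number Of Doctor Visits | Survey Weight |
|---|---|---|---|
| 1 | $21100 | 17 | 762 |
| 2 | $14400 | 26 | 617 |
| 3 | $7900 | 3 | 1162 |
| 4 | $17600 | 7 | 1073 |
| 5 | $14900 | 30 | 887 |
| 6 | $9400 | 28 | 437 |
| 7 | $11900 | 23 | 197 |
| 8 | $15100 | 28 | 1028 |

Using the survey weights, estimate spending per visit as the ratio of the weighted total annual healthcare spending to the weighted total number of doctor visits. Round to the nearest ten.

790

Σ wᵢ·y = 21100×762 + 14400×617 + 7900×1162 + 17600×1073 + 14900×887 + 9400×437 + 11900×197 + 15100×1028
  = 16078200 + 8884800 + 9179800 + 18884800 + 13216300 + 4107800 + 2344300 + 15522800 = 88218800
Σ wᵢ·x = 17×762 + 26×617 + 3×1162 + 7×1073 + 30×887 + 28×437 + 23×197 + 28×1028
  = 112154
Ratio = 88218800 / 112154 = 786.5863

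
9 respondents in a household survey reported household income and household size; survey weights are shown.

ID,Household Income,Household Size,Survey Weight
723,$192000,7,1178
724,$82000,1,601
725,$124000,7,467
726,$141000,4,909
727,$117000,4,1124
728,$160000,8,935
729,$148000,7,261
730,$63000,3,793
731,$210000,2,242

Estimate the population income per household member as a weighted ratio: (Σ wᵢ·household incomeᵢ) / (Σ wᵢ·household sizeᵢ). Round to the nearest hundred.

27200

Σ wᵢ·y = 192000×1178 + 82000×601 + 124000×467 + 141000×909 + 117000×1124 + 160000×935 + 148000×261 + 63000×793 + 210000×242
  = 226176000 + 49282000 + 57908000 + 128169000 + 131508000 + 149600000 + 38628000 + 49959000 + 50820000 = 882050000
Σ wᵢ·x = 7×1178 + 1×601 + 7×467 + 4×909 + 4×1124 + 8×935 + 7×261 + 3×793 + 2×242
  = 8246 + 601 + 3269 + 3636 + 4496 + 7480 + 1827 + 2379 + 484 = 32418
Ratio = 882050000 / 32418 = 27208.65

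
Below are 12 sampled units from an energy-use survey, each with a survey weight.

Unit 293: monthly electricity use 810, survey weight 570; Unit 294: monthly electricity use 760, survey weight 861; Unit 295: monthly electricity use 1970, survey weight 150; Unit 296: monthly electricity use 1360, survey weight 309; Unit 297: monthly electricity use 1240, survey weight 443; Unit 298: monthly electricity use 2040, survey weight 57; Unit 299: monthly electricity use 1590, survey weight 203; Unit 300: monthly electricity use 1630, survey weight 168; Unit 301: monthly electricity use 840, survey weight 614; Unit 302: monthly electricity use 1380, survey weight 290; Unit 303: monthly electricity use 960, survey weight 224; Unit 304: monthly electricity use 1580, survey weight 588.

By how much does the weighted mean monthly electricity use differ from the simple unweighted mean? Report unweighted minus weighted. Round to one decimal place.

Unweighted sum = 810 + 760 + 1970 + 1360 + 1240 + 2040 + 1590 + 1630 + 840 + 1380 + 960 + 1580 = 16160
Unweighted mean = 16160 / 12 = 1346.6667
Weighted sum = 810×570 + 760×861 + 1970×150 + 1360×309 + 1240×443 + 2040×57 + 1590×203 + 1630×168 + 840×614 + 1380×290 + 960×224 + 1580×588
  = 461700 + 654360 + 295500 + 420240 + 549320 + 116280 + 322770 + 273840 + 515760 + 400200 + 215040 + 929040 = 5154050
Sum of weights = 4477
Weighted mean = 5154050 / 4477 = 1151.2285
Difference (unweighted minus weighted) = 195.43817

195.4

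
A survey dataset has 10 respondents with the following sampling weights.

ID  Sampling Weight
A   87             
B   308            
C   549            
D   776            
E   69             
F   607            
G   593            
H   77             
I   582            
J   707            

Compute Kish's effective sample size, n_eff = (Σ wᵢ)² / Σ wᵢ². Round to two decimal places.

Σ wᵢ = 87 + 308 + 549 + 776 + 69 + 607 + 593 + 77 + 582 + 707 = 4355
Σ wᵢ² = 7569 + 94864 + 301401 + 602176 + 4761 + 368449 + 351649 + 5929 + 338724 + 499849 = 2575371
n_eff = 4355² / 2575371 = 18966025 / 2575371 = 7.3643856

7.36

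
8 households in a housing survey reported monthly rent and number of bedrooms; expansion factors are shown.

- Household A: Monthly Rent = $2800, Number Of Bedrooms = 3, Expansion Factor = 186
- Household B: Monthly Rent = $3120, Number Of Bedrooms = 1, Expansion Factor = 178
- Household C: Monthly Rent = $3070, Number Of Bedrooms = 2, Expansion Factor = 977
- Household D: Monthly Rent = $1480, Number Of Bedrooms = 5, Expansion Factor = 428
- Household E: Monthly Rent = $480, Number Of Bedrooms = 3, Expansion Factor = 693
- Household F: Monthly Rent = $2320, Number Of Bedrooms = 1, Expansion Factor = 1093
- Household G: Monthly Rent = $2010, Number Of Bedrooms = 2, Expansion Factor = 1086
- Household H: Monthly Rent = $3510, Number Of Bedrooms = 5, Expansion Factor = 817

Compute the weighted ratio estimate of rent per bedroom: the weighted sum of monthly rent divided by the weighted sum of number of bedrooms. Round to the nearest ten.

890

Σ wᵢ·y = 2800×186 + 3120×178 + 3070×977 + 1480×428 + 480×693 + 2320×1093 + 2010×1086 + 3510×817
  = 520800 + 555360 + 2999390 + 633440 + 332640 + 2535760 + 2182860 + 2867670 = 12627920
Σ wᵢ·x = 3×186 + 1×178 + 2×977 + 5×428 + 3×693 + 1×1093 + 2×1086 + 5×817
  = 558 + 178 + 1954 + 2140 + 2079 + 1093 + 2172 + 4085 = 14259
Ratio = 12627920 / 14259 = 885.61049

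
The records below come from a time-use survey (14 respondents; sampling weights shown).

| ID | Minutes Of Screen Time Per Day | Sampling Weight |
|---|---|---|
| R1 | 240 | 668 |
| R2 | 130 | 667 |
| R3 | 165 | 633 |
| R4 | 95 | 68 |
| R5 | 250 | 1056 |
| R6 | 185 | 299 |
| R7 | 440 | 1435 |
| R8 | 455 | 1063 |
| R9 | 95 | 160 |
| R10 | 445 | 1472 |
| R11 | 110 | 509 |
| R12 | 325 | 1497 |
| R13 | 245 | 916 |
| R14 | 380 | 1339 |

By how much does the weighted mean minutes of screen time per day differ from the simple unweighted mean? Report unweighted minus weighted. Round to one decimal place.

Unweighted sum = 3560
Unweighted mean = 3560 / 14 = 254.28571
Weighted sum = 3738310
Sum of weights = 11782
Weighted mean = 3738310 / 11782 = 317.28993
Difference (unweighted minus weighted) = -63.00422

-63.0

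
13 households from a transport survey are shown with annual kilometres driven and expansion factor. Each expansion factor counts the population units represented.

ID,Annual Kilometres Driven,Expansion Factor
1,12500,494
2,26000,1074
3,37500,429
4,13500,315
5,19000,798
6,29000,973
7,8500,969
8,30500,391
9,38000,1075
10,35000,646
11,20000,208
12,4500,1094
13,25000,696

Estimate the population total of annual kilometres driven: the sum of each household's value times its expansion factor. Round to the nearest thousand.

Weighted total = 207923000

207923000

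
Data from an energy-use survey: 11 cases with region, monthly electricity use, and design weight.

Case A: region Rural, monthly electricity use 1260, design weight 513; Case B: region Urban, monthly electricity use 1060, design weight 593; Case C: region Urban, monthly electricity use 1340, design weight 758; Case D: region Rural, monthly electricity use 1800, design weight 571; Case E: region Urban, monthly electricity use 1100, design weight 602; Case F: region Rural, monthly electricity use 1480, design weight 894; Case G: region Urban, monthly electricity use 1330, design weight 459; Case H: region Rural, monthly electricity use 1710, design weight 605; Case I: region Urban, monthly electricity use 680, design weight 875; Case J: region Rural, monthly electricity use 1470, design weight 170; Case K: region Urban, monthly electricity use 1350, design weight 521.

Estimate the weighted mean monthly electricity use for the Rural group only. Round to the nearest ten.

Rural rows: A, D, F, H, J
Weighted sum = 1260×513 + 1800×571 + 1480×894 + 1710×605 + 1470×170
  = 646380 + 1027800 + 1323120 + 1034550 + 249900 = 4281750
Sum of weights = 513 + 571 + 894 + 605 + 170 = 2753
Weighted mean = 4281750 / 2753 = 1555.3033

1560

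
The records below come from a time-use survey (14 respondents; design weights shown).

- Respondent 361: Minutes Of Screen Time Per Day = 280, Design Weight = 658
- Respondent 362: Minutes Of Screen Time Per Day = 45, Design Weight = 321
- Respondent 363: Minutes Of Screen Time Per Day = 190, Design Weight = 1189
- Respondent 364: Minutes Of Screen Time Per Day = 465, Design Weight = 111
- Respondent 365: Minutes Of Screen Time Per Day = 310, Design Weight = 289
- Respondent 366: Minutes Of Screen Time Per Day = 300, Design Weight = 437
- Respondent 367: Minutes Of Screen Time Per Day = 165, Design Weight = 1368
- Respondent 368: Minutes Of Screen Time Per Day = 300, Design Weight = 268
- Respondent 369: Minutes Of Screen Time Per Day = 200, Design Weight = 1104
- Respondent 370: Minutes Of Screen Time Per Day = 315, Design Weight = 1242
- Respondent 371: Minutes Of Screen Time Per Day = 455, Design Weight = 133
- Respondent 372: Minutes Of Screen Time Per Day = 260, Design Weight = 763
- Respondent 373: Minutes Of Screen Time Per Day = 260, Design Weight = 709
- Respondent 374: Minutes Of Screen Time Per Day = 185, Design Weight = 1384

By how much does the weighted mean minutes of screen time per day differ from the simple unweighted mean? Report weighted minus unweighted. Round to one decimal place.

Unweighted sum = 3730
Unweighted mean = 3730 / 14 = 266.42857
Weighted sum = 2314325
Sum of weights = 9976
Weighted mean = 2314325 / 9976 = 231.98927
Difference (weighted minus unweighted) = -34.439297

-34.4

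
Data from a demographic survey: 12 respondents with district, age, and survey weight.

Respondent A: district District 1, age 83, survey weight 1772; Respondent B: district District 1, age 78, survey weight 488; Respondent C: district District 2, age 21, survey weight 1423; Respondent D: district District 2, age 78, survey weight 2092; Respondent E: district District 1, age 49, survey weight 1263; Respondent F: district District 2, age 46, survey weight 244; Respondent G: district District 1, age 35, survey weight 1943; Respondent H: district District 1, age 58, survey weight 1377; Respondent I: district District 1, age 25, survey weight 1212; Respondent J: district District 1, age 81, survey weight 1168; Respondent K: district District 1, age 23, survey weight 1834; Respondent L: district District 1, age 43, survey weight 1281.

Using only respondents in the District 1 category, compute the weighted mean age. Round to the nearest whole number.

50

District 1 rows: A, B, E, G, H, I, J, K, L
Weighted sum = 617071
Sum of weights = 12338
Weighted mean = 617071 / 12338 = 50.01386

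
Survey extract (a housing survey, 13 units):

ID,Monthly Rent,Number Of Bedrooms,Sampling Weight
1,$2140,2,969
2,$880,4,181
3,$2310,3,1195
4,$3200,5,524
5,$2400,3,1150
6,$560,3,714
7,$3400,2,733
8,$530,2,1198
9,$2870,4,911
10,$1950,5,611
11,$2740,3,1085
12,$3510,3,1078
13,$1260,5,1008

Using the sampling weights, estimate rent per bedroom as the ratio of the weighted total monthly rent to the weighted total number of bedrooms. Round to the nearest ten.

Σ wᵢ·y = 24789950
Σ wᵢ·x = 36549
Ratio = 24789950 / 36549 = 678.26616

680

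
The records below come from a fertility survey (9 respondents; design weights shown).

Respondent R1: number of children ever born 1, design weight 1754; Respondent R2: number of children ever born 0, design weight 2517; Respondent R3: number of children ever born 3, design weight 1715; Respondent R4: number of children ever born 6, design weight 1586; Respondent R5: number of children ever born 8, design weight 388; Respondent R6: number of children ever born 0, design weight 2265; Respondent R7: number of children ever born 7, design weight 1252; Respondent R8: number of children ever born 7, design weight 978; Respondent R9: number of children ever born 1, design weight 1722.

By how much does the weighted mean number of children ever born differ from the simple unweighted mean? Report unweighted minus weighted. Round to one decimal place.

Unweighted sum = 1 + 0 + 3 + 6 + 8 + 0 + 7 + 7 + 1 = 33
Unweighted mean = 33 / 9 = 3.6666667
Weighted sum = 1×1754 + 0×2517 + 3×1715 + 6×1586 + 8×388 + 0×2265 + 7×1252 + 7×978 + 1×1722
  = 1754 + 0 + 5145 + 9516 + 3104 + 0 + 8764 + 6846 + 1722 = 36851
Sum of weights = 1754 + 2517 + 1715 + 1586 + 388 + 2265 + 1252 + 978 + 1722 = 14177
Weighted mean = 36851 / 14177 = 2.5993511
Difference (unweighted minus weighted) = 1.0673156

1.1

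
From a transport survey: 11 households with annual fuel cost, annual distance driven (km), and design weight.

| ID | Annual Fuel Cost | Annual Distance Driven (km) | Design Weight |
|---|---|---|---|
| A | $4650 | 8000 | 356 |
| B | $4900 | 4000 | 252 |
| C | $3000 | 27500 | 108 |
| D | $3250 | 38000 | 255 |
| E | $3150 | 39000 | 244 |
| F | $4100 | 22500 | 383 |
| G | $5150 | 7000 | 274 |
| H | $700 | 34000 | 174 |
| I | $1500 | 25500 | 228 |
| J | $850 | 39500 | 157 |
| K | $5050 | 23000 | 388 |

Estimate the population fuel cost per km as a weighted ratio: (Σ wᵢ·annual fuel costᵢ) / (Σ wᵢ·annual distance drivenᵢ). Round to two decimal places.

0.16

Σ wᵢ·y = 4650×356 + 4900×252 + 3000×108 + 3250×255 + 3150×244 + 4100×383 + 5150×274 + 700×174 + 1500×228 + 850×157 + 5050×388
  = 10349600
Σ wᵢ·x = 8000×356 + 4000×252 + 27500×108 + 38000×255 + 39000×244 + 22500×383 + 7000×274 + 34000×174 + 25500×228 + 39500×157 + 23000×388
  = 63423000
Ratio = 10349600 / 63423000 = 0.1631837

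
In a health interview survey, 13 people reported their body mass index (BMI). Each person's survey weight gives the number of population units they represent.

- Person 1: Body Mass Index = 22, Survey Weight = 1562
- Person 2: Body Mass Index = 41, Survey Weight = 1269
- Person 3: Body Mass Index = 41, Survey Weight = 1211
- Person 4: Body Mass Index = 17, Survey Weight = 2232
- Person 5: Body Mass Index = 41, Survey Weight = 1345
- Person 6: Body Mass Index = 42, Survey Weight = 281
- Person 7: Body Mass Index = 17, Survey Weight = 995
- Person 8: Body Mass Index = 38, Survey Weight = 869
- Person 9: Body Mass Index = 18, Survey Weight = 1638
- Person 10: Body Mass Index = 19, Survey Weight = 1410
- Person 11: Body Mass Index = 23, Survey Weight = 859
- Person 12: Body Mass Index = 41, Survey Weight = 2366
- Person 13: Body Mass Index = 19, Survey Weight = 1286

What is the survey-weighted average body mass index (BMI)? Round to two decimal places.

28.19

Weighted sum = 488343
Sum of weights = 17323
Weighted mean = 488343 / 17323 = 28.19044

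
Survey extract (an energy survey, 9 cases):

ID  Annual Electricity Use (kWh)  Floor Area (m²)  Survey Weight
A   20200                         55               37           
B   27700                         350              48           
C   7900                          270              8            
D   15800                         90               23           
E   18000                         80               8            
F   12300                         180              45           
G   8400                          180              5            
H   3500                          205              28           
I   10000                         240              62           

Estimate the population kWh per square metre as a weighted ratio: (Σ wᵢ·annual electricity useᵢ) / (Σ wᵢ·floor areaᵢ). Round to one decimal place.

74.3

Σ wᵢ·y = 20200×37 + 27700×48 + 7900×8 + 15800×23 + 18000×8 + 12300×45 + 8400×5 + 3500×28 + 10000×62
  = 747400 + 1329600 + 63200 + 363400 + 144000 + 553500 + 42000 + 98000 + 620000 = 3961100
Σ wᵢ·x = 55×37 + 350×48 + 270×8 + 90×23 + 80×8 + 180×45 + 180×5 + 205×28 + 240×62
  = 2035 + 16800 + 2160 + 2070 + 640 + 8100 + 900 + 5740 + 14880 = 53325
Ratio = 3961100 / 53325 = 74.282232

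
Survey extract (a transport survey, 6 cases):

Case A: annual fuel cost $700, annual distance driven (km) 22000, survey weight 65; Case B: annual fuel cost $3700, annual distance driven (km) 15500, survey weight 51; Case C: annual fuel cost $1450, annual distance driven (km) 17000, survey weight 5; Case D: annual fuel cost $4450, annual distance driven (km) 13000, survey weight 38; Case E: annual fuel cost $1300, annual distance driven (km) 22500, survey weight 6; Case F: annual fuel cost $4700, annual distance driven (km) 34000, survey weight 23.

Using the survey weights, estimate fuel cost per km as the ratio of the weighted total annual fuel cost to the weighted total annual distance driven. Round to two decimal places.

0.14

Σ wᵢ·y = 700×65 + 3700×51 + 1450×5 + 4450×38 + 1300×6 + 4700×23
  = 45500 + 188700 + 7250 + 169100 + 7800 + 108100 = 526450
Σ wᵢ·x = 22000×65 + 15500×51 + 17000×5 + 13000×38 + 22500×6 + 34000×23
  = 1430000 + 790500 + 85000 + 494000 + 135000 + 782000 = 3716500
Ratio = 526450 / 3716500 = 0.14165209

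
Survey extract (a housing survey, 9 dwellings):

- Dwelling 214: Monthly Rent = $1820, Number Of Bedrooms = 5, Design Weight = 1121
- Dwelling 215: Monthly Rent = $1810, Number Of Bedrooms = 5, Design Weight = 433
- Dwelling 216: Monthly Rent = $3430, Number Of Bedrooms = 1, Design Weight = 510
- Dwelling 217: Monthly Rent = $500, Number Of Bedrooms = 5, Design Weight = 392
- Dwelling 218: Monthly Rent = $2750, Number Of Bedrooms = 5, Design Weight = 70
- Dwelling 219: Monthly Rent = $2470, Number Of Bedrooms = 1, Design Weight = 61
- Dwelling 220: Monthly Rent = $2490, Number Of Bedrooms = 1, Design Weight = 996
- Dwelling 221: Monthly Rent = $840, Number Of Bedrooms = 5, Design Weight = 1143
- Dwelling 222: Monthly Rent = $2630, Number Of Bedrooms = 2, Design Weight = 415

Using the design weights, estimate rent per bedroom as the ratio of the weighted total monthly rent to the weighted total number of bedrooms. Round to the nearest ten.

530

Σ wᵢ·y = 9644030
Σ wᵢ·x = 5×1121 + 5×433 + 1×510 + 5×392 + 5×70 + 1×61 + 1×996 + 5×1143 + 2×415
  = 5605 + 2165 + 510 + 1960 + 350 + 61 + 996 + 5715 + 830 = 18192
Ratio = 9644030 / 18192 = 530.12478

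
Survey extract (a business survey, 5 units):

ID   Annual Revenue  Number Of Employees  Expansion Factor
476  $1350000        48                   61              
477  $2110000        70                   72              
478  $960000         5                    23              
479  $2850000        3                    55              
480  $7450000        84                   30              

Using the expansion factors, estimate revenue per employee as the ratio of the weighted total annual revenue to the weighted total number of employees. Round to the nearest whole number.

59120

Σ wᵢ·y = 1350000×61 + 2110000×72 + 960000×23 + 2850000×55 + 7450000×30
  = 82350000 + 151920000 + 22080000 + 156750000 + 223500000 = 636600000
Σ wᵢ·x = 48×61 + 70×72 + 5×23 + 3×55 + 84×30
  = 2928 + 5040 + 115 + 165 + 2520 = 10768
Ratio = 636600000 / 10768 = 59119.614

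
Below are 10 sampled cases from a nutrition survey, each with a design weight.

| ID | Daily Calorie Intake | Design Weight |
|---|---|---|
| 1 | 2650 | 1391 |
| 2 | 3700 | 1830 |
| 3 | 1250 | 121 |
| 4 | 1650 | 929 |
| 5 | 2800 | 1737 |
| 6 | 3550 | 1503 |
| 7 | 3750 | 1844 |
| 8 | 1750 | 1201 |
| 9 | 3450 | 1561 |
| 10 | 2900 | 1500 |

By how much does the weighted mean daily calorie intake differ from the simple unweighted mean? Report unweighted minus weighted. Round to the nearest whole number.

Unweighted sum = 27450
Unweighted mean = 27450 / 10 = 2745
Weighted sum = 41092700
Sum of weights = 1391 + 1830 + 121 + 929 + 1737 + 1503 + 1844 + 1201 + 1561 + 1500 = 13617
Weighted mean = 41092700 / 13617 = 3017.7499
Difference (unweighted minus weighted) = -272.74987

-273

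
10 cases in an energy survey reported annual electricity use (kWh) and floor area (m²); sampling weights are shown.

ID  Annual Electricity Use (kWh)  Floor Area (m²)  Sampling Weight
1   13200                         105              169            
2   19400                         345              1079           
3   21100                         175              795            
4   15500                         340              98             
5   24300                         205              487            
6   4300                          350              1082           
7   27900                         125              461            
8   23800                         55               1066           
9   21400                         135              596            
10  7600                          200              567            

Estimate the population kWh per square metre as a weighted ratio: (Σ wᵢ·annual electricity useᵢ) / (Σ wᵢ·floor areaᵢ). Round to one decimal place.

Σ wᵢ·y = 13200×169 + 19400×1079 + 21100×795 + 15500×98 + 24300×487 + 4300×1082 + 27900×461 + 23800×1066 + 21400×596 + 7600×567
  = 2230800 + 20932600 + 16774500 + 1519000 + 11834100 + 4652600 + 12861900 + 25370800 + 12754400 + 4309200 = 113239900
Σ wᵢ·x = 105×169 + 345×1079 + 175×795 + 340×98 + 205×487 + 350×1082 + 125×461 + 55×1066 + 135×596 + 200×567
  = 17745 + 372255 + 139125 + 33320 + 99835 + 378700 + 57625 + 58630 + 80460 + 113400 = 1351095
Ratio = 113239900 / 1351095 = 83.813425

83.8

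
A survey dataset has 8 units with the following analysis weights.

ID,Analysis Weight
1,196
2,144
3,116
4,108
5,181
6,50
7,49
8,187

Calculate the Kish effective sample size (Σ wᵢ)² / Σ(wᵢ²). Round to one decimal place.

6.8

Σ wᵢ = 196 + 144 + 116 + 108 + 181 + 50 + 49 + 187 = 1031
Σ wᵢ² = 38416 + 20736 + 13456 + 11664 + 32761 + 2500 + 2401 + 34969 = 156903
n_eff = 1031² / 156903 = 1062961 / 156903 = 6.7746378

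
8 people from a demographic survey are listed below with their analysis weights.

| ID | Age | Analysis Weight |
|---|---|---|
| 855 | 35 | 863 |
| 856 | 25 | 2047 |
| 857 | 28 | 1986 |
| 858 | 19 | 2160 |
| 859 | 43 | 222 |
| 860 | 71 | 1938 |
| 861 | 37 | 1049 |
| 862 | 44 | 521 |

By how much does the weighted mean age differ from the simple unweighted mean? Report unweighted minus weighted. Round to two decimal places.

Unweighted sum = 35 + 25 + 28 + 19 + 43 + 71 + 37 + 44 = 302
Unweighted mean = 302 / 8 = 37.75
Weighted sum = 35×863 + 25×2047 + 28×1986 + 19×2160 + 43×222 + 71×1938 + 37×1049 + 44×521
  = 30205 + 51175 + 55608 + 41040 + 9546 + 137598 + 38813 + 22924 = 386909
Sum of weights = 863 + 2047 + 1986 + 2160 + 222 + 1938 + 1049 + 521 = 10786
Weighted mean = 386909 / 10786 = 35.871407
Difference (unweighted minus weighted) = 1.8785926

1.88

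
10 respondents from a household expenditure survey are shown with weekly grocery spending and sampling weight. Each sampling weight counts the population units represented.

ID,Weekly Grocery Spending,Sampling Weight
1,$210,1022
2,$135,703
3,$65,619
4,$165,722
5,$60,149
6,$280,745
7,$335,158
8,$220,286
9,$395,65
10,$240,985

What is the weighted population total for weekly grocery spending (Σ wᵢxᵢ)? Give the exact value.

1064355

Weighted total = 210×1022 + 135×703 + 65×619 + 165×722 + 60×149 + 280×745 + 335×158 + 220×286 + 395×65 + 240×985
  = 214620 + 94905 + 40235 + 119130 + 8940 + 208600 + 52930 + 62920 + 25675 + 236400 = 1064355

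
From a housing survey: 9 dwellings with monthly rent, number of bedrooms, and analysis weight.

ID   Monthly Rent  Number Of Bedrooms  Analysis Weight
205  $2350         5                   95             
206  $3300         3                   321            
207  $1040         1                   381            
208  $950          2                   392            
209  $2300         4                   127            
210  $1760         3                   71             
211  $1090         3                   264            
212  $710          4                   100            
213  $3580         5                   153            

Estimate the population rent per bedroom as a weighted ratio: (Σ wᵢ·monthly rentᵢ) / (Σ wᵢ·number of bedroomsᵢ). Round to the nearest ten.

640

Σ wᵢ·y = 3374750
Σ wᵢ·x = 5×95 + 3×321 + 1×381 + 2×392 + 4×127 + 3×71 + 3×264 + 4×100 + 5×153
  = 475 + 963 + 381 + 784 + 508 + 213 + 792 + 400 + 765 = 5281
Ratio = 3374750 / 5281 = 639.03617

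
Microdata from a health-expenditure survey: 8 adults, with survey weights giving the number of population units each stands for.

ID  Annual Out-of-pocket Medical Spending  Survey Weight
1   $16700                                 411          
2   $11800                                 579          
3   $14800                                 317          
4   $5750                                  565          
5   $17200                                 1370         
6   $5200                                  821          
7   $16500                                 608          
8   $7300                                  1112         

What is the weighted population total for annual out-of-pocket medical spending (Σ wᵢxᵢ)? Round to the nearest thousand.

67619000

Weighted total = 16700×411 + 11800×579 + 14800×317 + 5750×565 + 17200×1370 + 5200×821 + 16500×608 + 7300×1112
  = 6863700 + 6832200 + 4691600 + 3248750 + 23564000 + 4269200 + 10032000 + 8117600 = 67619050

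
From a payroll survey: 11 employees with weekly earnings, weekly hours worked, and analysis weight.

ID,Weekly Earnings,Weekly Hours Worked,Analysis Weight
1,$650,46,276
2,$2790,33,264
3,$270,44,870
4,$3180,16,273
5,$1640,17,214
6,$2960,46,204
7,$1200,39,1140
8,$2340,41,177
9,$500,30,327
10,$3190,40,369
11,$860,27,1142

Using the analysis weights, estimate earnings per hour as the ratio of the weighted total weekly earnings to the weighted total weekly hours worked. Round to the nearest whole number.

Σ wᵢ·y = 650×276 + 2790×264 + 270×870 + 3180×273 + 1640×214 + 2960×204 + 1200×1140 + 2340×177 + 500×327 + 3190×369 + 860×1142
  = 179400 + 736560 + 234900 + 868140 + 350960 + 603840 + 1368000 + 414180 + 163500 + 1177110 + 982120 = 7078710
Σ wᵢ·x = 46×276 + 33×264 + 44×870 + 16×273 + 17×214 + 46×204 + 39×1140 + 41×177 + 30×327 + 40×369 + 27×1142
  = 12696 + 8712 + 38280 + 4368 + 3638 + 9384 + 44460 + 7257 + 9810 + 14760 + 30834 = 184199
Ratio = 7078710 / 184199 = 38.429687

38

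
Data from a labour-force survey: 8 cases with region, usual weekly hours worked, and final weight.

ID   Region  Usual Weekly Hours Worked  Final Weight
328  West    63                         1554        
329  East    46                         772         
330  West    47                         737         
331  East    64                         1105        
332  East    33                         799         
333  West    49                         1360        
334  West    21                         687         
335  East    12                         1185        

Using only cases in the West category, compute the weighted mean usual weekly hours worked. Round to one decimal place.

49.2

West rows: 328, 330, 333, 334
Weighted sum = 213608
Sum of weights = 4338
Weighted mean = 213608 / 4338 = 49.241125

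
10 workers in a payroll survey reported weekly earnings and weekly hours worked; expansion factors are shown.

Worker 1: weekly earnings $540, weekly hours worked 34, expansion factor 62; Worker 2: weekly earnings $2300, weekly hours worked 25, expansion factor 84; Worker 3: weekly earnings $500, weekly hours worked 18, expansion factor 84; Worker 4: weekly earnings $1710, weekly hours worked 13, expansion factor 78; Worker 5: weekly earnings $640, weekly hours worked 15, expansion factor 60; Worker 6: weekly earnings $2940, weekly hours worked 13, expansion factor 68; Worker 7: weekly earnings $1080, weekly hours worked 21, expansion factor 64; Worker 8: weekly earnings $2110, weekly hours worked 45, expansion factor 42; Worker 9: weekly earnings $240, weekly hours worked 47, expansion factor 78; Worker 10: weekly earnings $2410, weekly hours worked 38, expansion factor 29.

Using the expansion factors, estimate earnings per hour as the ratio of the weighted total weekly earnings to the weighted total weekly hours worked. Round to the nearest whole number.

Σ wᵢ·y = 886730
Σ wᵢ·x = 16520
Ratio = 886730 / 16520 = 53.67615

54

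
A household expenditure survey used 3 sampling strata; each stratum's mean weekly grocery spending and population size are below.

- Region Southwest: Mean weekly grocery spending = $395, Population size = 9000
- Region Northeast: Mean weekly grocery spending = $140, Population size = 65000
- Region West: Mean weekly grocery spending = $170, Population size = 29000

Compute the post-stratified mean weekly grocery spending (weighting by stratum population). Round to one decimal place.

170.7

Σ Nₕ·x̄ₕ = 395×9000 + 140×65000 + 170×29000
  = 3555000 + 9100000 + 4930000 = 17585000
Σ Nₕ = 103000
Overall mean = 17585000 / 103000 = 170.72816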